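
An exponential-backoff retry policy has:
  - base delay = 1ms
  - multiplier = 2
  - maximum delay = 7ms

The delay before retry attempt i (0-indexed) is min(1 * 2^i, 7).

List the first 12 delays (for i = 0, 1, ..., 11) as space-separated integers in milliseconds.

Answer: 1 2 4 7 7 7 7 7 7 7 7 7

Derivation:
Computing each delay:
  i=0: min(1*2^0, 7) = 1
  i=1: min(1*2^1, 7) = 2
  i=2: min(1*2^2, 7) = 4
  i=3: min(1*2^3, 7) = 7
  i=4: min(1*2^4, 7) = 7
  i=5: min(1*2^5, 7) = 7
  i=6: min(1*2^6, 7) = 7
  i=7: min(1*2^7, 7) = 7
  i=8: min(1*2^8, 7) = 7
  i=9: min(1*2^9, 7) = 7
  i=10: min(1*2^10, 7) = 7
  i=11: min(1*2^11, 7) = 7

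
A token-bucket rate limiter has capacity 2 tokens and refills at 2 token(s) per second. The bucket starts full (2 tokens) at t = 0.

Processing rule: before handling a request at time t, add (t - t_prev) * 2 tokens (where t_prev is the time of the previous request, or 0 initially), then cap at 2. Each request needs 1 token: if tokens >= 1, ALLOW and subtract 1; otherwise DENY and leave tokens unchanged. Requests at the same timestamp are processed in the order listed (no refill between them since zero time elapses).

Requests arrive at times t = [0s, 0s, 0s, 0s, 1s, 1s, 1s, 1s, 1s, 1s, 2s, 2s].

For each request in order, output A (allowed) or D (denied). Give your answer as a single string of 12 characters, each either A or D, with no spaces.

Answer: AADDAADDDDAA

Derivation:
Simulating step by step:
  req#1 t=0s: ALLOW
  req#2 t=0s: ALLOW
  req#3 t=0s: DENY
  req#4 t=0s: DENY
  req#5 t=1s: ALLOW
  req#6 t=1s: ALLOW
  req#7 t=1s: DENY
  req#8 t=1s: DENY
  req#9 t=1s: DENY
  req#10 t=1s: DENY
  req#11 t=2s: ALLOW
  req#12 t=2s: ALLOW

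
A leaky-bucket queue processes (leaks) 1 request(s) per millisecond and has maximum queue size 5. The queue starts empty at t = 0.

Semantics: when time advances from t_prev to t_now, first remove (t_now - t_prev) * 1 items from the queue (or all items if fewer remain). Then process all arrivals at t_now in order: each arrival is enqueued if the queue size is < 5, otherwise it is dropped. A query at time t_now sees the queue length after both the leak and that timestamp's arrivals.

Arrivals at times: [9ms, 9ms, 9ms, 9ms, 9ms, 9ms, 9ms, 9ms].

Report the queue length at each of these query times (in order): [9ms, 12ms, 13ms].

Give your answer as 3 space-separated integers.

Answer: 5 2 1

Derivation:
Queue lengths at query times:
  query t=9ms: backlog = 5
  query t=12ms: backlog = 2
  query t=13ms: backlog = 1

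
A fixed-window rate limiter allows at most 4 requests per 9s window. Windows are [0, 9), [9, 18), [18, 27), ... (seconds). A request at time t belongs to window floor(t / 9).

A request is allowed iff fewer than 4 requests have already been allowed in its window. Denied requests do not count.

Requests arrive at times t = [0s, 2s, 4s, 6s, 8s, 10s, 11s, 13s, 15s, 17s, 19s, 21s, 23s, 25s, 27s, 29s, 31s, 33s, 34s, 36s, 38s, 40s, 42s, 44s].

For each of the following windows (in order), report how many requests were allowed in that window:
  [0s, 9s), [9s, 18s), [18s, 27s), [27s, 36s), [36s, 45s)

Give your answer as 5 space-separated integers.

Answer: 4 4 4 4 4

Derivation:
Processing requests:
  req#1 t=0s (window 0): ALLOW
  req#2 t=2s (window 0): ALLOW
  req#3 t=4s (window 0): ALLOW
  req#4 t=6s (window 0): ALLOW
  req#5 t=8s (window 0): DENY
  req#6 t=10s (window 1): ALLOW
  req#7 t=11s (window 1): ALLOW
  req#8 t=13s (window 1): ALLOW
  req#9 t=15s (window 1): ALLOW
  req#10 t=17s (window 1): DENY
  req#11 t=19s (window 2): ALLOW
  req#12 t=21s (window 2): ALLOW
  req#13 t=23s (window 2): ALLOW
  req#14 t=25s (window 2): ALLOW
  req#15 t=27s (window 3): ALLOW
  req#16 t=29s (window 3): ALLOW
  req#17 t=31s (window 3): ALLOW
  req#18 t=33s (window 3): ALLOW
  req#19 t=34s (window 3): DENY
  req#20 t=36s (window 4): ALLOW
  req#21 t=38s (window 4): ALLOW
  req#22 t=40s (window 4): ALLOW
  req#23 t=42s (window 4): ALLOW
  req#24 t=44s (window 4): DENY

Allowed counts by window: 4 4 4 4 4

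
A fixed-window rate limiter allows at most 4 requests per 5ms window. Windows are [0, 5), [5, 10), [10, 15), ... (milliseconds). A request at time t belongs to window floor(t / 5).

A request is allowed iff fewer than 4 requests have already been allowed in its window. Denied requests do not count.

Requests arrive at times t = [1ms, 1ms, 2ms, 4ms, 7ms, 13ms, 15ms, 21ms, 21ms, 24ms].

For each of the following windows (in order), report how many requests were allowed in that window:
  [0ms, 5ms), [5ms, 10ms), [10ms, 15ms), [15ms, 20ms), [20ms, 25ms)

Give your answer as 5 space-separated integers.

Processing requests:
  req#1 t=1ms (window 0): ALLOW
  req#2 t=1ms (window 0): ALLOW
  req#3 t=2ms (window 0): ALLOW
  req#4 t=4ms (window 0): ALLOW
  req#5 t=7ms (window 1): ALLOW
  req#6 t=13ms (window 2): ALLOW
  req#7 t=15ms (window 3): ALLOW
  req#8 t=21ms (window 4): ALLOW
  req#9 t=21ms (window 4): ALLOW
  req#10 t=24ms (window 4): ALLOW

Allowed counts by window: 4 1 1 1 3

Answer: 4 1 1 1 3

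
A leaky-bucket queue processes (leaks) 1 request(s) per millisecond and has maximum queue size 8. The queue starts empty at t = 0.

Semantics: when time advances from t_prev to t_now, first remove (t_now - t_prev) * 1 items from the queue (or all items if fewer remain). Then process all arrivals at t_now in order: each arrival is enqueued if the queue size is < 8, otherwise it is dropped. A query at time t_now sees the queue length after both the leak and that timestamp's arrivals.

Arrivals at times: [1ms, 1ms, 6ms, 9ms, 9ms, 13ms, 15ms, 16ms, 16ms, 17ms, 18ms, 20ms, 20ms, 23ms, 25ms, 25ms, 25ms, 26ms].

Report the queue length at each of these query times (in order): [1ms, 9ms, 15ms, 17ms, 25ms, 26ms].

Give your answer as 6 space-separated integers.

Queue lengths at query times:
  query t=1ms: backlog = 2
  query t=9ms: backlog = 2
  query t=15ms: backlog = 1
  query t=17ms: backlog = 2
  query t=25ms: backlog = 3
  query t=26ms: backlog = 3

Answer: 2 2 1 2 3 3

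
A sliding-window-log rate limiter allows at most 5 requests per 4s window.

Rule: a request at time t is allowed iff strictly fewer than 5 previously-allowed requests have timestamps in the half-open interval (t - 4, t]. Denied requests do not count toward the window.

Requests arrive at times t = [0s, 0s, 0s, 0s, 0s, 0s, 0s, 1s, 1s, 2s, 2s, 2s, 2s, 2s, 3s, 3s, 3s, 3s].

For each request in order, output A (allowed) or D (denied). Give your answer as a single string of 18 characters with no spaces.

Answer: AAAAADDDDDDDDDDDDD

Derivation:
Tracking allowed requests in the window:
  req#1 t=0s: ALLOW
  req#2 t=0s: ALLOW
  req#3 t=0s: ALLOW
  req#4 t=0s: ALLOW
  req#5 t=0s: ALLOW
  req#6 t=0s: DENY
  req#7 t=0s: DENY
  req#8 t=1s: DENY
  req#9 t=1s: DENY
  req#10 t=2s: DENY
  req#11 t=2s: DENY
  req#12 t=2s: DENY
  req#13 t=2s: DENY
  req#14 t=2s: DENY
  req#15 t=3s: DENY
  req#16 t=3s: DENY
  req#17 t=3s: DENY
  req#18 t=3s: DENY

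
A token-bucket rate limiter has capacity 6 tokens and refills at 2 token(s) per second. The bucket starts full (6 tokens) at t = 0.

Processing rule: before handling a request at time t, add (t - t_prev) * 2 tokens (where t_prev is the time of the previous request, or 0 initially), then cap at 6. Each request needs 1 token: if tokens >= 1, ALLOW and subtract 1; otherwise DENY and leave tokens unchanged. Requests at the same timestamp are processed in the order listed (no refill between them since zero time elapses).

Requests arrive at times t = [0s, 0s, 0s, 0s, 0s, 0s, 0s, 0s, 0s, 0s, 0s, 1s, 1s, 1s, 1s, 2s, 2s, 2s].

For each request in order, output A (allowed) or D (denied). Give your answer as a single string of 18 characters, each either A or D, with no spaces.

Answer: AAAAAADDDDDAADDAAD

Derivation:
Simulating step by step:
  req#1 t=0s: ALLOW
  req#2 t=0s: ALLOW
  req#3 t=0s: ALLOW
  req#4 t=0s: ALLOW
  req#5 t=0s: ALLOW
  req#6 t=0s: ALLOW
  req#7 t=0s: DENY
  req#8 t=0s: DENY
  req#9 t=0s: DENY
  req#10 t=0s: DENY
  req#11 t=0s: DENY
  req#12 t=1s: ALLOW
  req#13 t=1s: ALLOW
  req#14 t=1s: DENY
  req#15 t=1s: DENY
  req#16 t=2s: ALLOW
  req#17 t=2s: ALLOW
  req#18 t=2s: DENY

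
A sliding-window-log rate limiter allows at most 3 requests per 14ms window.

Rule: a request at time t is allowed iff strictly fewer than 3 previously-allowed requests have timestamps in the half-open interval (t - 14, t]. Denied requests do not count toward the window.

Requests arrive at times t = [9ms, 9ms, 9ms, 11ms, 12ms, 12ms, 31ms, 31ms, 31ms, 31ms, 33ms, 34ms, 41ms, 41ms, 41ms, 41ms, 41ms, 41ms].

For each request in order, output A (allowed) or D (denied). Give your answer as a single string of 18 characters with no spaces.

Answer: AAADDDAAADDDDDDDDD

Derivation:
Tracking allowed requests in the window:
  req#1 t=9ms: ALLOW
  req#2 t=9ms: ALLOW
  req#3 t=9ms: ALLOW
  req#4 t=11ms: DENY
  req#5 t=12ms: DENY
  req#6 t=12ms: DENY
  req#7 t=31ms: ALLOW
  req#8 t=31ms: ALLOW
  req#9 t=31ms: ALLOW
  req#10 t=31ms: DENY
  req#11 t=33ms: DENY
  req#12 t=34ms: DENY
  req#13 t=41ms: DENY
  req#14 t=41ms: DENY
  req#15 t=41ms: DENY
  req#16 t=41ms: DENY
  req#17 t=41ms: DENY
  req#18 t=41ms: DENY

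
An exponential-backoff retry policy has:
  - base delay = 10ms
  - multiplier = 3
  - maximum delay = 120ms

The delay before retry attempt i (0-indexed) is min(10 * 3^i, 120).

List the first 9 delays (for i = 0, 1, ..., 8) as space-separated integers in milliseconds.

Computing each delay:
  i=0: min(10*3^0, 120) = 10
  i=1: min(10*3^1, 120) = 30
  i=2: min(10*3^2, 120) = 90
  i=3: min(10*3^3, 120) = 120
  i=4: min(10*3^4, 120) = 120
  i=5: min(10*3^5, 120) = 120
  i=6: min(10*3^6, 120) = 120
  i=7: min(10*3^7, 120) = 120
  i=8: min(10*3^8, 120) = 120

Answer: 10 30 90 120 120 120 120 120 120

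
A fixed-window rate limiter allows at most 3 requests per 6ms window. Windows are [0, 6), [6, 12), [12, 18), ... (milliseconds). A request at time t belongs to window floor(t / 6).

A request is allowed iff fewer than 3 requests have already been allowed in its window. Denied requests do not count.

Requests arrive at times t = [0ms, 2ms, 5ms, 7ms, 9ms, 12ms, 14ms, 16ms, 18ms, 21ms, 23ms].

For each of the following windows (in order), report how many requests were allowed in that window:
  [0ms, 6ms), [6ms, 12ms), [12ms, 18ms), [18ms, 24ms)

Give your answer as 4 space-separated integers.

Processing requests:
  req#1 t=0ms (window 0): ALLOW
  req#2 t=2ms (window 0): ALLOW
  req#3 t=5ms (window 0): ALLOW
  req#4 t=7ms (window 1): ALLOW
  req#5 t=9ms (window 1): ALLOW
  req#6 t=12ms (window 2): ALLOW
  req#7 t=14ms (window 2): ALLOW
  req#8 t=16ms (window 2): ALLOW
  req#9 t=18ms (window 3): ALLOW
  req#10 t=21ms (window 3): ALLOW
  req#11 t=23ms (window 3): ALLOW

Allowed counts by window: 3 2 3 3

Answer: 3 2 3 3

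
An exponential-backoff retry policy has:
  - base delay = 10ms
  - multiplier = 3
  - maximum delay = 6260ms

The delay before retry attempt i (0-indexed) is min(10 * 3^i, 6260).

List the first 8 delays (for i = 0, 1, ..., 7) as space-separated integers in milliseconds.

Computing each delay:
  i=0: min(10*3^0, 6260) = 10
  i=1: min(10*3^1, 6260) = 30
  i=2: min(10*3^2, 6260) = 90
  i=3: min(10*3^3, 6260) = 270
  i=4: min(10*3^4, 6260) = 810
  i=5: min(10*3^5, 6260) = 2430
  i=6: min(10*3^6, 6260) = 6260
  i=7: min(10*3^7, 6260) = 6260

Answer: 10 30 90 270 810 2430 6260 6260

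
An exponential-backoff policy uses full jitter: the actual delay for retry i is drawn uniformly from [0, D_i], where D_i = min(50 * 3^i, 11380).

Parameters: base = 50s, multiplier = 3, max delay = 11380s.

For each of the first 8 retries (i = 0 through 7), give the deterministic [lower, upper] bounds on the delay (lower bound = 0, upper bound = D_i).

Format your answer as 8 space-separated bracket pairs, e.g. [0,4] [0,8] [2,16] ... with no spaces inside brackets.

Computing bounds per retry:
  i=0: D_i=min(50*3^0,11380)=50, bounds=[0,50]
  i=1: D_i=min(50*3^1,11380)=150, bounds=[0,150]
  i=2: D_i=min(50*3^2,11380)=450, bounds=[0,450]
  i=3: D_i=min(50*3^3,11380)=1350, bounds=[0,1350]
  i=4: D_i=min(50*3^4,11380)=4050, bounds=[0,4050]
  i=5: D_i=min(50*3^5,11380)=11380, bounds=[0,11380]
  i=6: D_i=min(50*3^6,11380)=11380, bounds=[0,11380]
  i=7: D_i=min(50*3^7,11380)=11380, bounds=[0,11380]

Answer: [0,50] [0,150] [0,450] [0,1350] [0,4050] [0,11380] [0,11380] [0,11380]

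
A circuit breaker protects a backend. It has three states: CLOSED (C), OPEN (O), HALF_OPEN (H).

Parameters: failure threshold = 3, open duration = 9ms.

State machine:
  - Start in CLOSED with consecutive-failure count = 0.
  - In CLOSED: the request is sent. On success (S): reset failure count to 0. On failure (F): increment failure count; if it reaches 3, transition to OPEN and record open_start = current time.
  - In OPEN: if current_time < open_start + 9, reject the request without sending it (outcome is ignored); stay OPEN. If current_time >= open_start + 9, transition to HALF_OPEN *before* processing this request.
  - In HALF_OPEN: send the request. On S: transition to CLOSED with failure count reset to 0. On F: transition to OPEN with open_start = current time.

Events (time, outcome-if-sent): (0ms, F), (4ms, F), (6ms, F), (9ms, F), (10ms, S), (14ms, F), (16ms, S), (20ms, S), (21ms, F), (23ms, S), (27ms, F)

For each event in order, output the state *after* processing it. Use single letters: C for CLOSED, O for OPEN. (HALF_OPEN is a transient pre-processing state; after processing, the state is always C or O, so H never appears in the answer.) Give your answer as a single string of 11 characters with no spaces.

Answer: CCOOOOCCCCC

Derivation:
State after each event:
  event#1 t=0ms outcome=F: state=CLOSED
  event#2 t=4ms outcome=F: state=CLOSED
  event#3 t=6ms outcome=F: state=OPEN
  event#4 t=9ms outcome=F: state=OPEN
  event#5 t=10ms outcome=S: state=OPEN
  event#6 t=14ms outcome=F: state=OPEN
  event#7 t=16ms outcome=S: state=CLOSED
  event#8 t=20ms outcome=S: state=CLOSED
  event#9 t=21ms outcome=F: state=CLOSED
  event#10 t=23ms outcome=S: state=CLOSED
  event#11 t=27ms outcome=F: state=CLOSED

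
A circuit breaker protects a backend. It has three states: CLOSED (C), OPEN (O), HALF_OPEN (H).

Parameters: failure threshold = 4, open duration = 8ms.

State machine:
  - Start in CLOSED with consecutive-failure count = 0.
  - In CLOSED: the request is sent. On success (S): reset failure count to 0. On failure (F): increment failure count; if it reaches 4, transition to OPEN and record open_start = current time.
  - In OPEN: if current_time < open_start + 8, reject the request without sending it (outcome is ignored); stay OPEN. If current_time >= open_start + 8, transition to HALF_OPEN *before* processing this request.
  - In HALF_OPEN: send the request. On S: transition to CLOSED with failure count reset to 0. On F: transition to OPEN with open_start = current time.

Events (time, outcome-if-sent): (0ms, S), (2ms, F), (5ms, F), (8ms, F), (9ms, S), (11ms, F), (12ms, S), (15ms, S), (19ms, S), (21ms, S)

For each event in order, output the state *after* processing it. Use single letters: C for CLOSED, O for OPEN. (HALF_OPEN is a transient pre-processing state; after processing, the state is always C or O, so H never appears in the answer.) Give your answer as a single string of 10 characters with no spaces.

Answer: CCCCCCCCCC

Derivation:
State after each event:
  event#1 t=0ms outcome=S: state=CLOSED
  event#2 t=2ms outcome=F: state=CLOSED
  event#3 t=5ms outcome=F: state=CLOSED
  event#4 t=8ms outcome=F: state=CLOSED
  event#5 t=9ms outcome=S: state=CLOSED
  event#6 t=11ms outcome=F: state=CLOSED
  event#7 t=12ms outcome=S: state=CLOSED
  event#8 t=15ms outcome=S: state=CLOSED
  event#9 t=19ms outcome=S: state=CLOSED
  event#10 t=21ms outcome=S: state=CLOSED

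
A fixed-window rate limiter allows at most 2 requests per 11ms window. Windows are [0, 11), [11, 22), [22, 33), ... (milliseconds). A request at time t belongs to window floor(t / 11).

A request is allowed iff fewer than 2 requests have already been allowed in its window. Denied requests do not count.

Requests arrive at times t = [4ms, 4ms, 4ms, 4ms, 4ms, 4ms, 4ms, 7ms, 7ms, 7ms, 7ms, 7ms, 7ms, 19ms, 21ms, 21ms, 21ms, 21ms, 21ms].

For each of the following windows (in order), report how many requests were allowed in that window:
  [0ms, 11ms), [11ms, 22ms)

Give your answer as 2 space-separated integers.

Processing requests:
  req#1 t=4ms (window 0): ALLOW
  req#2 t=4ms (window 0): ALLOW
  req#3 t=4ms (window 0): DENY
  req#4 t=4ms (window 0): DENY
  req#5 t=4ms (window 0): DENY
  req#6 t=4ms (window 0): DENY
  req#7 t=4ms (window 0): DENY
  req#8 t=7ms (window 0): DENY
  req#9 t=7ms (window 0): DENY
  req#10 t=7ms (window 0): DENY
  req#11 t=7ms (window 0): DENY
  req#12 t=7ms (window 0): DENY
  req#13 t=7ms (window 0): DENY
  req#14 t=19ms (window 1): ALLOW
  req#15 t=21ms (window 1): ALLOW
  req#16 t=21ms (window 1): DENY
  req#17 t=21ms (window 1): DENY
  req#18 t=21ms (window 1): DENY
  req#19 t=21ms (window 1): DENY

Allowed counts by window: 2 2

Answer: 2 2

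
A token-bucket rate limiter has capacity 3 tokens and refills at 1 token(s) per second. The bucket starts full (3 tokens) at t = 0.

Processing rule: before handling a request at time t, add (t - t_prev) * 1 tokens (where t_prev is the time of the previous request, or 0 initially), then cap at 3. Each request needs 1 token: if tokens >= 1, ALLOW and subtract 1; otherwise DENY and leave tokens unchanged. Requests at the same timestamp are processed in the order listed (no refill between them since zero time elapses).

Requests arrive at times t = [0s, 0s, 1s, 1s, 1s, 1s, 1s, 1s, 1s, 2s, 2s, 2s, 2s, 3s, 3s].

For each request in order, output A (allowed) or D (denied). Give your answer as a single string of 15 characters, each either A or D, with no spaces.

Answer: AAAADDDDDADDDAD

Derivation:
Simulating step by step:
  req#1 t=0s: ALLOW
  req#2 t=0s: ALLOW
  req#3 t=1s: ALLOW
  req#4 t=1s: ALLOW
  req#5 t=1s: DENY
  req#6 t=1s: DENY
  req#7 t=1s: DENY
  req#8 t=1s: DENY
  req#9 t=1s: DENY
  req#10 t=2s: ALLOW
  req#11 t=2s: DENY
  req#12 t=2s: DENY
  req#13 t=2s: DENY
  req#14 t=3s: ALLOW
  req#15 t=3s: DENY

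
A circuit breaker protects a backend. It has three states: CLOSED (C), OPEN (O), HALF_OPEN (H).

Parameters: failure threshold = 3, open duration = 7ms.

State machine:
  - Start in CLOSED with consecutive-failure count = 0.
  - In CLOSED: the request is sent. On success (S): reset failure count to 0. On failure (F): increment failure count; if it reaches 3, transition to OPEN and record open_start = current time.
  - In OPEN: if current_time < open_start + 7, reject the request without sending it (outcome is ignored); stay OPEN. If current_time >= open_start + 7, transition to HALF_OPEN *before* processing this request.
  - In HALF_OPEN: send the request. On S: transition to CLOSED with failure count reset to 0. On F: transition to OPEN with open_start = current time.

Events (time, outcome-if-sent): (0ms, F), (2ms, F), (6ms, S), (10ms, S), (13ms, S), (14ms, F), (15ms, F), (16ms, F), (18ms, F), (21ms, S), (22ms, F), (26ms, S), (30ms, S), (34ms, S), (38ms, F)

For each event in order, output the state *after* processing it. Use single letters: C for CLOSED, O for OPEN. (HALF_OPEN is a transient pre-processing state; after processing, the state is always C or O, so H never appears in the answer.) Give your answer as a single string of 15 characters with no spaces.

Answer: CCCCCCCOOOOCCCC

Derivation:
State after each event:
  event#1 t=0ms outcome=F: state=CLOSED
  event#2 t=2ms outcome=F: state=CLOSED
  event#3 t=6ms outcome=S: state=CLOSED
  event#4 t=10ms outcome=S: state=CLOSED
  event#5 t=13ms outcome=S: state=CLOSED
  event#6 t=14ms outcome=F: state=CLOSED
  event#7 t=15ms outcome=F: state=CLOSED
  event#8 t=16ms outcome=F: state=OPEN
  event#9 t=18ms outcome=F: state=OPEN
  event#10 t=21ms outcome=S: state=OPEN
  event#11 t=22ms outcome=F: state=OPEN
  event#12 t=26ms outcome=S: state=CLOSED
  event#13 t=30ms outcome=S: state=CLOSED
  event#14 t=34ms outcome=S: state=CLOSED
  event#15 t=38ms outcome=F: state=CLOSED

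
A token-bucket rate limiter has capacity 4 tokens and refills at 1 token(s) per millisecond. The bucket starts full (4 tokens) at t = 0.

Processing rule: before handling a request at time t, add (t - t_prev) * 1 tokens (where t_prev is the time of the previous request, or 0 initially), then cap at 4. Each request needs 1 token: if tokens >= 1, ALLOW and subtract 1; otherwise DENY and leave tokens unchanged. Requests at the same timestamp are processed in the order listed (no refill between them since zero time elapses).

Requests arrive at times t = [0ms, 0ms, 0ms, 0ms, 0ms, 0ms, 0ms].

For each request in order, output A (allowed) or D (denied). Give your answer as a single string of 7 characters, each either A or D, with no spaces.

Answer: AAAADDD

Derivation:
Simulating step by step:
  req#1 t=0ms: ALLOW
  req#2 t=0ms: ALLOW
  req#3 t=0ms: ALLOW
  req#4 t=0ms: ALLOW
  req#5 t=0ms: DENY
  req#6 t=0ms: DENY
  req#7 t=0ms: DENY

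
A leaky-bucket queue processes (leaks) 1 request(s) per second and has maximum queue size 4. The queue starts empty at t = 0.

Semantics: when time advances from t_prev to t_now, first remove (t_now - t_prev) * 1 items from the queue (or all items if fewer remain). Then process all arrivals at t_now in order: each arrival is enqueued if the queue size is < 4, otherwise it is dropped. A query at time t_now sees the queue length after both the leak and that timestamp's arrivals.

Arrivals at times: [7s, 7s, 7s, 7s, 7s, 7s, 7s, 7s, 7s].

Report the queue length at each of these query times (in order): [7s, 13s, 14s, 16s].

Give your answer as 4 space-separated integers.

Answer: 4 0 0 0

Derivation:
Queue lengths at query times:
  query t=7s: backlog = 4
  query t=13s: backlog = 0
  query t=14s: backlog = 0
  query t=16s: backlog = 0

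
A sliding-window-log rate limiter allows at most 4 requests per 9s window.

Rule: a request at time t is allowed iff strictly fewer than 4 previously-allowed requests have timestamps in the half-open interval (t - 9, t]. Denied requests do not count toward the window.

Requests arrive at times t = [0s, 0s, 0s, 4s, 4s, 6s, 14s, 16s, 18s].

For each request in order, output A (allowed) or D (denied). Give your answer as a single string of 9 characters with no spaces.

Answer: AAAADDAAA

Derivation:
Tracking allowed requests in the window:
  req#1 t=0s: ALLOW
  req#2 t=0s: ALLOW
  req#3 t=0s: ALLOW
  req#4 t=4s: ALLOW
  req#5 t=4s: DENY
  req#6 t=6s: DENY
  req#7 t=14s: ALLOW
  req#8 t=16s: ALLOW
  req#9 t=18s: ALLOW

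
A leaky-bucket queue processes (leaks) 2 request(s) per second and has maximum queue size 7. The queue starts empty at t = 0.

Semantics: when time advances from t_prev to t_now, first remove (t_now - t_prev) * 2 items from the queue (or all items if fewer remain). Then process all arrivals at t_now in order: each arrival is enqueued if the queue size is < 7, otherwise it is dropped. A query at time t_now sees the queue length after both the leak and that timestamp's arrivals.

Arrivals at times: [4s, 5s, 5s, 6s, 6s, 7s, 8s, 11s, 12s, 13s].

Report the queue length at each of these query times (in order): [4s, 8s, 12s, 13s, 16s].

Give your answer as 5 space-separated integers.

Answer: 1 1 1 1 0

Derivation:
Queue lengths at query times:
  query t=4s: backlog = 1
  query t=8s: backlog = 1
  query t=12s: backlog = 1
  query t=13s: backlog = 1
  query t=16s: backlog = 0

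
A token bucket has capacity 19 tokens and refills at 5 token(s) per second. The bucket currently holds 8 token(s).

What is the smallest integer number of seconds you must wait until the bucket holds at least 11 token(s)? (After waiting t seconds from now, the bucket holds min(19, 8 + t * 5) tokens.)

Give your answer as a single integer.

Need 8 + t * 5 >= 11, so t >= 3/5.
Smallest integer t = ceil(3/5) = 1.

Answer: 1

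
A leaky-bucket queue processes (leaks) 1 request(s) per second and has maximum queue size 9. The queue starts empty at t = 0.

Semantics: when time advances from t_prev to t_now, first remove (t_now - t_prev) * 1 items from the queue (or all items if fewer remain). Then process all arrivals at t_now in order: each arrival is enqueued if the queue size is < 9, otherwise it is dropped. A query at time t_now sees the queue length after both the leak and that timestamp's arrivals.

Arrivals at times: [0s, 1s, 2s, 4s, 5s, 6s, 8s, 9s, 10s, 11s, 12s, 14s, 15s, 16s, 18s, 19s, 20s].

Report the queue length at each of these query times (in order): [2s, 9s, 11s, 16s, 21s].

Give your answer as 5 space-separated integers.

Answer: 1 1 1 1 0

Derivation:
Queue lengths at query times:
  query t=2s: backlog = 1
  query t=9s: backlog = 1
  query t=11s: backlog = 1
  query t=16s: backlog = 1
  query t=21s: backlog = 0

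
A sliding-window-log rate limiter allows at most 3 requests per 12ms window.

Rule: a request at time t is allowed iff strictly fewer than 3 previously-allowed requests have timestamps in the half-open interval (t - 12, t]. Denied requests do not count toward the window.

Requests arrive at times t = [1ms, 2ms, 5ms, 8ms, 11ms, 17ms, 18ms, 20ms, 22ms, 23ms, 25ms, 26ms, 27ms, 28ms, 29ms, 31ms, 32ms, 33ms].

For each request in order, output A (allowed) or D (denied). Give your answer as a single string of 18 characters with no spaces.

Answer: AAADDAAADDDDDDAAAD

Derivation:
Tracking allowed requests in the window:
  req#1 t=1ms: ALLOW
  req#2 t=2ms: ALLOW
  req#3 t=5ms: ALLOW
  req#4 t=8ms: DENY
  req#5 t=11ms: DENY
  req#6 t=17ms: ALLOW
  req#7 t=18ms: ALLOW
  req#8 t=20ms: ALLOW
  req#9 t=22ms: DENY
  req#10 t=23ms: DENY
  req#11 t=25ms: DENY
  req#12 t=26ms: DENY
  req#13 t=27ms: DENY
  req#14 t=28ms: DENY
  req#15 t=29ms: ALLOW
  req#16 t=31ms: ALLOW
  req#17 t=32ms: ALLOW
  req#18 t=33ms: DENY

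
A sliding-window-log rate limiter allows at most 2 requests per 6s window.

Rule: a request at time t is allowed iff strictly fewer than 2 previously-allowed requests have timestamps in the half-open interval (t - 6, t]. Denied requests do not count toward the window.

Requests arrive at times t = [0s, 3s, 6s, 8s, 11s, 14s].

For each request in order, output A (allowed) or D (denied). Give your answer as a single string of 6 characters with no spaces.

Tracking allowed requests in the window:
  req#1 t=0s: ALLOW
  req#2 t=3s: ALLOW
  req#3 t=6s: ALLOW
  req#4 t=8s: DENY
  req#5 t=11s: ALLOW
  req#6 t=14s: ALLOW

Answer: AAADAA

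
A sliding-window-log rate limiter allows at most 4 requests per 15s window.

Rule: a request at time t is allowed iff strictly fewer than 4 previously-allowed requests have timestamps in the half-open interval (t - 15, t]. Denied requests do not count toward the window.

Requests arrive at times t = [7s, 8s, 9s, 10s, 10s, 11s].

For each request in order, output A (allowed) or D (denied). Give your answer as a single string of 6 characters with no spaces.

Answer: AAAADD

Derivation:
Tracking allowed requests in the window:
  req#1 t=7s: ALLOW
  req#2 t=8s: ALLOW
  req#3 t=9s: ALLOW
  req#4 t=10s: ALLOW
  req#5 t=10s: DENY
  req#6 t=11s: DENY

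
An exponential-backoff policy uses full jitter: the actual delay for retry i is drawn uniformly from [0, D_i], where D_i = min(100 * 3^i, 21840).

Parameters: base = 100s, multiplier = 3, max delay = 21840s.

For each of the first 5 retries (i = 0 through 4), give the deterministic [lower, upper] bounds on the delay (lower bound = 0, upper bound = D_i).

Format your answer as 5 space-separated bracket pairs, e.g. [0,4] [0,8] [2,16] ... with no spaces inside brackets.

Computing bounds per retry:
  i=0: D_i=min(100*3^0,21840)=100, bounds=[0,100]
  i=1: D_i=min(100*3^1,21840)=300, bounds=[0,300]
  i=2: D_i=min(100*3^2,21840)=900, bounds=[0,900]
  i=3: D_i=min(100*3^3,21840)=2700, bounds=[0,2700]
  i=4: D_i=min(100*3^4,21840)=8100, bounds=[0,8100]

Answer: [0,100] [0,300] [0,900] [0,2700] [0,8100]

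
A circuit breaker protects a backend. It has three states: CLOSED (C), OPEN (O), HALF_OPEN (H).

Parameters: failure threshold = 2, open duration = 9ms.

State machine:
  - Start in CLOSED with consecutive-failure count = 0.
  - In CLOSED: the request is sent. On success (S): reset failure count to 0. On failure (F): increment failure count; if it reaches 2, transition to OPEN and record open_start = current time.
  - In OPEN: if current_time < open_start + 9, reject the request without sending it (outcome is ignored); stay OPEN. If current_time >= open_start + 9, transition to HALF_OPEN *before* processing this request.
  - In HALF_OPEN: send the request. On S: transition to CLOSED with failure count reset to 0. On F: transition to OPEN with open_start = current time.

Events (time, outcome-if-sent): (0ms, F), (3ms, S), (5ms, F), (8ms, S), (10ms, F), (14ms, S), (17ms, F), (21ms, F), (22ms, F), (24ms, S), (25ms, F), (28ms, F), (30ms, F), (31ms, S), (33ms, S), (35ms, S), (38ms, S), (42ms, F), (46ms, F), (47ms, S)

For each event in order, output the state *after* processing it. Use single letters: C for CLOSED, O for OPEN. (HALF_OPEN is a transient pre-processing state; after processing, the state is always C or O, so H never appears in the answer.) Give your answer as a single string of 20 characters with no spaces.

State after each event:
  event#1 t=0ms outcome=F: state=CLOSED
  event#2 t=3ms outcome=S: state=CLOSED
  event#3 t=5ms outcome=F: state=CLOSED
  event#4 t=8ms outcome=S: state=CLOSED
  event#5 t=10ms outcome=F: state=CLOSED
  event#6 t=14ms outcome=S: state=CLOSED
  event#7 t=17ms outcome=F: state=CLOSED
  event#8 t=21ms outcome=F: state=OPEN
  event#9 t=22ms outcome=F: state=OPEN
  event#10 t=24ms outcome=S: state=OPEN
  event#11 t=25ms outcome=F: state=OPEN
  event#12 t=28ms outcome=F: state=OPEN
  event#13 t=30ms outcome=F: state=OPEN
  event#14 t=31ms outcome=S: state=OPEN
  event#15 t=33ms outcome=S: state=OPEN
  event#16 t=35ms outcome=S: state=OPEN
  event#17 t=38ms outcome=S: state=OPEN
  event#18 t=42ms outcome=F: state=OPEN
  event#19 t=46ms outcome=F: state=OPEN
  event#20 t=47ms outcome=S: state=OPEN

Answer: CCCCCCCOOOOOOOOOOOOO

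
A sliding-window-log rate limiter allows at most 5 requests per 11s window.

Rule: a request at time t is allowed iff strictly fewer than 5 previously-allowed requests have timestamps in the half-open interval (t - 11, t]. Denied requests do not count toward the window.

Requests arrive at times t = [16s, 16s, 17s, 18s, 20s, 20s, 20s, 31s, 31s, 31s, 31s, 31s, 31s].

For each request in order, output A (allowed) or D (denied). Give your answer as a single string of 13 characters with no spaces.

Tracking allowed requests in the window:
  req#1 t=16s: ALLOW
  req#2 t=16s: ALLOW
  req#3 t=17s: ALLOW
  req#4 t=18s: ALLOW
  req#5 t=20s: ALLOW
  req#6 t=20s: DENY
  req#7 t=20s: DENY
  req#8 t=31s: ALLOW
  req#9 t=31s: ALLOW
  req#10 t=31s: ALLOW
  req#11 t=31s: ALLOW
  req#12 t=31s: ALLOW
  req#13 t=31s: DENY

Answer: AAAAADDAAAAAD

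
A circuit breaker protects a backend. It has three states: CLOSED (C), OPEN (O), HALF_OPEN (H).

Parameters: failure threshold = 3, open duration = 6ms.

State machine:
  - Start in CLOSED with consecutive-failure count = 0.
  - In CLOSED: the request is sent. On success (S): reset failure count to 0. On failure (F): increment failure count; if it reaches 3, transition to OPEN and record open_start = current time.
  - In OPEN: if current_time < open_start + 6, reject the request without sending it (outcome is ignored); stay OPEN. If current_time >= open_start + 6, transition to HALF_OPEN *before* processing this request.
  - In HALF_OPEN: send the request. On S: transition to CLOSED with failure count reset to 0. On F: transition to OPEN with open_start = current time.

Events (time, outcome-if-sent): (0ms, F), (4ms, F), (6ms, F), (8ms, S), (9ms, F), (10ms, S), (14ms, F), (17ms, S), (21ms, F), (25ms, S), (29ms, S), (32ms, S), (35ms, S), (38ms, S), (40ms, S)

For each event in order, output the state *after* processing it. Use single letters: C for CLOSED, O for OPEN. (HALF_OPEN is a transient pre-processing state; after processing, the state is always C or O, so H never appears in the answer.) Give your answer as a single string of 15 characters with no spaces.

Answer: CCOOOOOOOOCCCCC

Derivation:
State after each event:
  event#1 t=0ms outcome=F: state=CLOSED
  event#2 t=4ms outcome=F: state=CLOSED
  event#3 t=6ms outcome=F: state=OPEN
  event#4 t=8ms outcome=S: state=OPEN
  event#5 t=9ms outcome=F: state=OPEN
  event#6 t=10ms outcome=S: state=OPEN
  event#7 t=14ms outcome=F: state=OPEN
  event#8 t=17ms outcome=S: state=OPEN
  event#9 t=21ms outcome=F: state=OPEN
  event#10 t=25ms outcome=S: state=OPEN
  event#11 t=29ms outcome=S: state=CLOSED
  event#12 t=32ms outcome=S: state=CLOSED
  event#13 t=35ms outcome=S: state=CLOSED
  event#14 t=38ms outcome=S: state=CLOSED
  event#15 t=40ms outcome=S: state=CLOSED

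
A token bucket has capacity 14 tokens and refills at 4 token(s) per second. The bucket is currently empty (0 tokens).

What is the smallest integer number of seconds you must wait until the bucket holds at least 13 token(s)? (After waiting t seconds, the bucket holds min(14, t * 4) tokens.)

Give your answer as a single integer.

Need t * 4 >= 13, so t >= 13/4.
Smallest integer t = ceil(13/4) = 4.

Answer: 4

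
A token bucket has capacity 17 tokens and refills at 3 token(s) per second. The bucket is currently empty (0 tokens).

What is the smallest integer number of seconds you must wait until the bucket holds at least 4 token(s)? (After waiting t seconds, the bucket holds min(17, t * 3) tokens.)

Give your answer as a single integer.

Need t * 3 >= 4, so t >= 4/3.
Smallest integer t = ceil(4/3) = 2.

Answer: 2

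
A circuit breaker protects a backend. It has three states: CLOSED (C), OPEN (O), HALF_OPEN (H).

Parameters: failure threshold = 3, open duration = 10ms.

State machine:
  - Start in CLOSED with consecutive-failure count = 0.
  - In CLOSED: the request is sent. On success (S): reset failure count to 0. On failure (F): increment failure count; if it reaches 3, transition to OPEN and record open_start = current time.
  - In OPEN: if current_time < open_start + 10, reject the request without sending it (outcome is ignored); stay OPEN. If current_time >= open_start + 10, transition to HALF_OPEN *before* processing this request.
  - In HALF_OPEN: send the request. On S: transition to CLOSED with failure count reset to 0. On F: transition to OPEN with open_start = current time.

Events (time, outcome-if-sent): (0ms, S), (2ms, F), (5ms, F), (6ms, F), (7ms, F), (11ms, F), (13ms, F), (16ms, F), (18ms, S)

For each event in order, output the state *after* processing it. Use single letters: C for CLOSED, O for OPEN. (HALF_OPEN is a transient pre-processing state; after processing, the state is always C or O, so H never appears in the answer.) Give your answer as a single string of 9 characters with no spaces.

State after each event:
  event#1 t=0ms outcome=S: state=CLOSED
  event#2 t=2ms outcome=F: state=CLOSED
  event#3 t=5ms outcome=F: state=CLOSED
  event#4 t=6ms outcome=F: state=OPEN
  event#5 t=7ms outcome=F: state=OPEN
  event#6 t=11ms outcome=F: state=OPEN
  event#7 t=13ms outcome=F: state=OPEN
  event#8 t=16ms outcome=F: state=OPEN
  event#9 t=18ms outcome=S: state=OPEN

Answer: CCCOOOOOO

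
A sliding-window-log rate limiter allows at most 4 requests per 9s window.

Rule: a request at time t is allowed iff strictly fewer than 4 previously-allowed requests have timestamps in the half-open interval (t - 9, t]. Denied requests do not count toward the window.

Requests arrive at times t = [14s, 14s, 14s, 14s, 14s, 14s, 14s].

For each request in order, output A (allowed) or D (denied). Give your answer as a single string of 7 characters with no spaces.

Tracking allowed requests in the window:
  req#1 t=14s: ALLOW
  req#2 t=14s: ALLOW
  req#3 t=14s: ALLOW
  req#4 t=14s: ALLOW
  req#5 t=14s: DENY
  req#6 t=14s: DENY
  req#7 t=14s: DENY

Answer: AAAADDD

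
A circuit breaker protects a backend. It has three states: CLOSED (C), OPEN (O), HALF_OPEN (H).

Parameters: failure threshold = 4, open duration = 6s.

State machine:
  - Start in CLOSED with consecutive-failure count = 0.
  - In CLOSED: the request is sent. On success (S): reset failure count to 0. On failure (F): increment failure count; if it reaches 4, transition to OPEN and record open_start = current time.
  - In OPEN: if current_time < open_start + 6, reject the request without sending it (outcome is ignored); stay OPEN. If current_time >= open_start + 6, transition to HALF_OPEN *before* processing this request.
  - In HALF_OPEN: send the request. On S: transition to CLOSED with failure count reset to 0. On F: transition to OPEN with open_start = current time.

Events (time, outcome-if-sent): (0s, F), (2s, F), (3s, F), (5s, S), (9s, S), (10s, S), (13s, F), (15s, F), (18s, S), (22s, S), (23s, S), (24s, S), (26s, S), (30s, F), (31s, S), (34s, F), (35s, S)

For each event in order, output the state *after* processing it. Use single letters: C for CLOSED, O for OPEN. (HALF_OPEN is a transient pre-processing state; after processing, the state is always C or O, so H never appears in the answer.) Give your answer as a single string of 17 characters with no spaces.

State after each event:
  event#1 t=0s outcome=F: state=CLOSED
  event#2 t=2s outcome=F: state=CLOSED
  event#3 t=3s outcome=F: state=CLOSED
  event#4 t=5s outcome=S: state=CLOSED
  event#5 t=9s outcome=S: state=CLOSED
  event#6 t=10s outcome=S: state=CLOSED
  event#7 t=13s outcome=F: state=CLOSED
  event#8 t=15s outcome=F: state=CLOSED
  event#9 t=18s outcome=S: state=CLOSED
  event#10 t=22s outcome=S: state=CLOSED
  event#11 t=23s outcome=S: state=CLOSED
  event#12 t=24s outcome=S: state=CLOSED
  event#13 t=26s outcome=S: state=CLOSED
  event#14 t=30s outcome=F: state=CLOSED
  event#15 t=31s outcome=S: state=CLOSED
  event#16 t=34s outcome=F: state=CLOSED
  event#17 t=35s outcome=S: state=CLOSED

Answer: CCCCCCCCCCCCCCCCC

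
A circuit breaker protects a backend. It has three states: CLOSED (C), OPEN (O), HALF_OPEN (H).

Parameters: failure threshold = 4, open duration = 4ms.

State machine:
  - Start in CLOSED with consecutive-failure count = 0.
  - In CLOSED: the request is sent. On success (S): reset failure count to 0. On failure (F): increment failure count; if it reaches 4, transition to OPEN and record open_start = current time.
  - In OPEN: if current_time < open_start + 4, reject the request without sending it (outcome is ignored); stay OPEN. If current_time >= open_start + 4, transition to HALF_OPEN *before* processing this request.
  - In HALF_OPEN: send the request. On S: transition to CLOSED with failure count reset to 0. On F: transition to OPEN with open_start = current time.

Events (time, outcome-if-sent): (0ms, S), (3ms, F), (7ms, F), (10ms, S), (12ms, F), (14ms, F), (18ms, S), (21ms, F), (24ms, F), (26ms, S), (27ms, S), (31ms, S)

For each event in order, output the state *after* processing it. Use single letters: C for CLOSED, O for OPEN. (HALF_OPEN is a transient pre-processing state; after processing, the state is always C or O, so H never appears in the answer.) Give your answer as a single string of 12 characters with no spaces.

Answer: CCCCCCCCCCCC

Derivation:
State after each event:
  event#1 t=0ms outcome=S: state=CLOSED
  event#2 t=3ms outcome=F: state=CLOSED
  event#3 t=7ms outcome=F: state=CLOSED
  event#4 t=10ms outcome=S: state=CLOSED
  event#5 t=12ms outcome=F: state=CLOSED
  event#6 t=14ms outcome=F: state=CLOSED
  event#7 t=18ms outcome=S: state=CLOSED
  event#8 t=21ms outcome=F: state=CLOSED
  event#9 t=24ms outcome=F: state=CLOSED
  event#10 t=26ms outcome=S: state=CLOSED
  event#11 t=27ms outcome=S: state=CLOSED
  event#12 t=31ms outcome=S: state=CLOSED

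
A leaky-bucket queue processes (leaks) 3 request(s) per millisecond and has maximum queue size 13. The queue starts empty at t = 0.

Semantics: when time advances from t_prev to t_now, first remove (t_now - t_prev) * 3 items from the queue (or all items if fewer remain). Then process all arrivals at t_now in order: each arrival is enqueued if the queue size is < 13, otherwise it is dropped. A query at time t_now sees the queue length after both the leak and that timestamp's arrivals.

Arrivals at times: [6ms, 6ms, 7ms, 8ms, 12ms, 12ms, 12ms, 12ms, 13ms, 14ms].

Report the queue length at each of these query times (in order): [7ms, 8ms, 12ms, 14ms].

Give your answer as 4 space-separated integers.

Queue lengths at query times:
  query t=7ms: backlog = 1
  query t=8ms: backlog = 1
  query t=12ms: backlog = 4
  query t=14ms: backlog = 1

Answer: 1 1 4 1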